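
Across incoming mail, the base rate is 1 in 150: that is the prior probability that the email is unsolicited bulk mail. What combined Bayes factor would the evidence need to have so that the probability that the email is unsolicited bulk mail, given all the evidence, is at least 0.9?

1341

Prior odds = (1/150)/(149/150) = 1/149.
Target odds = 0.9/0.1 = 9.
Required Bayes factor = 9 ÷ (1/149) = 1341.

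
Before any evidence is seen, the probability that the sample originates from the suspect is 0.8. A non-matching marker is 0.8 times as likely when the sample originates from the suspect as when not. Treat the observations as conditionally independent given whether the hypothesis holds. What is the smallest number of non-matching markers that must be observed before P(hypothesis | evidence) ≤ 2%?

Prior odds: 0.8 ÷ 0.2 = 4.
Likelihood ratio per non-matching marker = 0.8.
Target posterior odds = 0.02/0.98 = 1/49.
Require 0.8ⁿ ≤ 1/49 ÷ 4 = 1/196.
0.8²³ ≈0.00590296 is still above 1/196 but 0.8²⁴ ≈0.00472237 is at or below it, so n = 24.

24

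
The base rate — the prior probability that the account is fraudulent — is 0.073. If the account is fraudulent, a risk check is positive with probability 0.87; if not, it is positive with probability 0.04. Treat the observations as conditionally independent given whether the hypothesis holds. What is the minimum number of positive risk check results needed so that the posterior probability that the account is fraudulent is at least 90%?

Prior odds = 0.073/0.927 = 73/927.
Likelihood ratio of a positive = 0.87/0.04 = 21.75.
Target odds: 0.9 ÷ 0.1 = 9.
Need (73/927) × 21.75ⁿ ≥ 9, i.e. 21.75ⁿ ≥ 8343/73.
21.75¹ = 21.75 falls short of 8343/73 but 21.75² = 473.0625 reaches it, so n = 2.

2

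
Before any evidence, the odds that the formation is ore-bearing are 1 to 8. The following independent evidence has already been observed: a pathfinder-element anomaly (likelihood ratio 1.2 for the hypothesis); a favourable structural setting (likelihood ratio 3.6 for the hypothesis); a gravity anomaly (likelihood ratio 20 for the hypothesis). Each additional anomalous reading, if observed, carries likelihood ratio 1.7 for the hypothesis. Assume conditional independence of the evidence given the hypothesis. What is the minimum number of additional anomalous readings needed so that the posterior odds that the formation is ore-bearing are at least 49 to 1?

3

Prior odds = 0.125.
Combined Bayes factor of the evidence already in hand = 1.2 × 3.6 × 20 = 86.4.
Odds after that evidence = 0.125 × 86.4 = 10.8.
Target odds = 49.
Need 1.7ⁿ ≥ 49 ÷ 10.8 = 245/54.
1.7² = 2.89 falls short of 245/54 but 1.7³ = 4.913 reaches it, so n = 3.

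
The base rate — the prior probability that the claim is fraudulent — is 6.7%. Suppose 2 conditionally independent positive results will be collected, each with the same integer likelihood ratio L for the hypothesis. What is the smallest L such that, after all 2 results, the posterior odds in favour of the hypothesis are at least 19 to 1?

17

Prior odds = 0.067/0.933 = 67/933.
Target odds = 19.
Need L² ≥ 19 ÷ (67/933) = 17727/67.
16² = 256 < 17727/67 ≤ 289 = 17², so L = 17.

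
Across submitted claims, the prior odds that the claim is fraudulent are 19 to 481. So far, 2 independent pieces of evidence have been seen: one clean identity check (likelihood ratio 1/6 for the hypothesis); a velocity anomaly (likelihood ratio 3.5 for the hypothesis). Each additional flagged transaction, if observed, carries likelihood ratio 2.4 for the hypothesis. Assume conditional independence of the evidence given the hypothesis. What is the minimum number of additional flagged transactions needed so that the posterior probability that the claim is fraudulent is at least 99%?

Prior odds = 19/481.
Combined Bayes factor of the evidence already in hand = (1/6) × 3.5 = 7/12.
Odds after that evidence = (19/481) × 7/12 = 133/5772.
Target odds = 0.99/0.01 = 99.
Need 2.4ⁿ ≥ 99 ÷ (133/5772) = 571428/133.
2.4⁹ ≈2641.81 falls short of 571428/133 but 2.4¹⁰ ≈6340.34 reaches it, so n = 10.

10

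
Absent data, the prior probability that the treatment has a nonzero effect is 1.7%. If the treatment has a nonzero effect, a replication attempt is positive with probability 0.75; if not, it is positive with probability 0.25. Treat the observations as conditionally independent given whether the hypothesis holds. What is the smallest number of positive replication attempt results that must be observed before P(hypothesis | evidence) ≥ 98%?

8

Prior odds: 0.017 ÷ 0.983 = 17/983.
Likelihood ratio of a positive = 0.75/0.25 = 3.
Target odds: 0.98 ÷ 0.02 = 49.
Need (17/983) × 3ⁿ ≥ 49, i.e. 3ⁿ ≥ 48167/17.
3⁷ = 2187 falls short of 48167/17 but 3⁸ = 6561 reaches it, so n = 8.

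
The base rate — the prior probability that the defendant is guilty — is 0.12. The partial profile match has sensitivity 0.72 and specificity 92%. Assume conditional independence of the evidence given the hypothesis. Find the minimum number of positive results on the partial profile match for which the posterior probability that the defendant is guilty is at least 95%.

Prior odds: 0.12 ÷ 0.88 = 3/22.
False-positive rate = 1 − 0.92 = 0.08; likelihood ratio of a positive = 0.72/0.08 = 9.
Target odds: 0.95 ÷ 0.05 = 19.
Require 9ⁿ ≥ 19 ÷ (3/22) = 418/3.
9² = 81 falls short of 418/3 but 9³ = 729 reaches it, so n = 3.

3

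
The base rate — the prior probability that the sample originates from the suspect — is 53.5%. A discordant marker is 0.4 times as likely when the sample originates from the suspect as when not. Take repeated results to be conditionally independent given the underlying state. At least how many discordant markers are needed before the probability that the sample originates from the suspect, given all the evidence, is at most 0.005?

Prior odds = 0.535/0.465 = 107/93.
Likelihood ratio per discordant marker = 0.4.
Target posterior odds = 0.005/0.995 = 1/199.
Require 0.4ⁿ ≤ 1/199 ÷ (107/93) = 93/21293.
0.4⁵ = 0.01024 is still above 93/21293 but 0.4⁶ = 64/15625 is at or below it, so n = 6.

6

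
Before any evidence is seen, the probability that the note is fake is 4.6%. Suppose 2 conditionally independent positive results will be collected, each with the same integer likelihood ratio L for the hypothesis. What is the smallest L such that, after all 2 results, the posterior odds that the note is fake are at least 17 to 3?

Prior odds = 0.046/0.954 = 23/477.
Target odds = 17/3.
Need L² ≥ 17/3 ÷ (23/477) = 2703/23.
10² = 100 < 2703/23 ≤ 121 = 11², so L = 11.

11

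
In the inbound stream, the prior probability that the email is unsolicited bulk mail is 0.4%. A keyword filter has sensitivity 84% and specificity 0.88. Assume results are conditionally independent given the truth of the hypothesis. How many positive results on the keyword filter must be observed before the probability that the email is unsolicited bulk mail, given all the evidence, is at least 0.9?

4

Prior odds: 0.004 ÷ 0.996 = 1/249.
False-positive rate = 1 − 0.88 = 0.12; likelihood ratio of a positive = 0.84/0.12 = 7.
Target odds: 0.9 ÷ 0.1 = 9.
Require 7ⁿ ≥ 9 ÷ (1/249) = 2241.
7³ = 343 falls short of 2241 but 7⁴ = 2401 reaches it, so n = 4.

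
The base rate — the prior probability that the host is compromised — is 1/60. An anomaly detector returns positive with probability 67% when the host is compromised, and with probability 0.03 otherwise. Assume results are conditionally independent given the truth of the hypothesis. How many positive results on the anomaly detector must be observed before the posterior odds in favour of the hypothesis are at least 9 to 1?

Prior odds: (1/60) ÷ (59/60) = 1/59.
Likelihood ratio of a positive result = 0.67/0.03 = 67/3.
Target odds = 9.
Require (67/3)ⁿ ≥ 9 ÷ (1/59) = 531.
(67/3)² = 4489/9 falls short of 531 but (67/3)³ = 300763/27 reaches it, so n = 3.

3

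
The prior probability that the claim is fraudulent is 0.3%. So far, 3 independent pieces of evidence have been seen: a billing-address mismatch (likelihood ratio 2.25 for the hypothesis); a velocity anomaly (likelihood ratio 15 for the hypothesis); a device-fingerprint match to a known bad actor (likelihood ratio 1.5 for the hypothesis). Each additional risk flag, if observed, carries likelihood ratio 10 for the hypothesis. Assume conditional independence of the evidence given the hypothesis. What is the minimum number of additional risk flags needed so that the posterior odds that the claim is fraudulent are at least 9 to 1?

Prior odds = 0.003/0.997 = 3/997.
Combined Bayes factor of the evidence already in hand = 2.25 × 15 × 1.5 = 50.625.
Odds after that evidence = (3/997) × 50.625 = 1215/7976.
Target odds = 9.
Need 10ⁿ ≥ 9 ÷ (1215/7976) = 7976/135.
10¹ = 10 falls short of 7976/135 but 10² = 100 reaches it, so n = 2.

2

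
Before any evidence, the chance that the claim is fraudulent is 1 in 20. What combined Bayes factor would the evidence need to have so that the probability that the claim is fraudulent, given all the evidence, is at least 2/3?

38

Prior odds = 0.05/0.95 = 1/19.
Target odds = (2/3)/(1/3) = 2.
Required Bayes factor = 2 ÷ (1/19) = 38.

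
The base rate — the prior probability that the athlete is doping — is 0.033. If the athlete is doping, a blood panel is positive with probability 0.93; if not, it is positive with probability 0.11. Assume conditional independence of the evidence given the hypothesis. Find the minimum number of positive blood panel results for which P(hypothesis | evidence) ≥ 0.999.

5

Prior odds: 0.033 ÷ 0.967 = 33/967.
Likelihood ratio of a positive = 0.93/0.11 = 93/11.
Target odds: 0.999 ÷ 0.001 = 999.
Require (93/11)ⁿ ≥ 999 ÷ (33/967) = 322011/11.
(93/11)⁴ = 74805201/14641 falls short of 322011/11 but (93/11)⁵ ≈43196.8 reaches it, so n = 5.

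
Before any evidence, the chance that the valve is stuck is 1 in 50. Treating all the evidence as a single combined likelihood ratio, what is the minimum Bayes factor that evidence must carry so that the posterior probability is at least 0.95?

931

Prior odds = 0.02/0.98 = 1/49.
Target odds = 0.95/0.05 = 19.
Required Bayes factor = 19 ÷ (1/49) = 931.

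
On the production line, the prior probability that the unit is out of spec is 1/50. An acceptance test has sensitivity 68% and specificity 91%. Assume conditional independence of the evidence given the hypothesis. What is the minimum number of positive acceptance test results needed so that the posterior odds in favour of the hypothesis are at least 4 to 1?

3

Prior odds = 0.02/0.98 = 1/49.
False-positive rate = 1 − 0.91 = 0.09; likelihood ratio of a positive = 0.68/0.09 = 68/9.
Target odds = 4.
Need (1/49) × (68/9)ⁿ ≥ 4, i.e. (68/9)ⁿ ≥ 196.
(68/9)² = 4624/81 falls short of 196 but (68/9)³ = 314432/729 reaches it, so n = 3.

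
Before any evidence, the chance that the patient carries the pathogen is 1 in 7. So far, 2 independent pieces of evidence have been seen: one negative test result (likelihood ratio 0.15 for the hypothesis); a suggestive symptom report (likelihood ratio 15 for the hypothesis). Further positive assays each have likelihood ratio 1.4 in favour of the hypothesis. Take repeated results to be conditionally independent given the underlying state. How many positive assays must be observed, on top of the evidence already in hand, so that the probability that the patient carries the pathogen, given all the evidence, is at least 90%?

Prior odds = (1/7)/(6/7) = 1/6.
Combined Bayes factor of the evidence already in hand = 0.15 × 15 = 2.25.
Odds after that evidence = (1/6) × 2.25 = 0.375.
Target odds = 0.9/0.1 = 9.
Need 1.4ⁿ ≥ 9 ÷ 0.375 = 24.
1.4⁹ = 40353607/1953125 falls short of 24 but 1.4¹⁰ = 282475249/9765625 reaches it, so n = 10.

10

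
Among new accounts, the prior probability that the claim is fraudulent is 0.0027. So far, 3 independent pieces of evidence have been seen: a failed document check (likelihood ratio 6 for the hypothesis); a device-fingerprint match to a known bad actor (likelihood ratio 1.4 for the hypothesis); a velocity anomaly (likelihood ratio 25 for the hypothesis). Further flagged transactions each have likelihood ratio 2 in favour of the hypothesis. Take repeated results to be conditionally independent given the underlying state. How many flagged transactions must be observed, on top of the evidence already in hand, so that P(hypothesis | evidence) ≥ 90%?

4

Prior odds = 0.0027/0.9973 = 27/9973.
Combined Bayes factor of the evidence already in hand = 6 × 1.4 × 25 = 210.
Odds after that evidence = (27/9973) × 210 = 5670/9973.
Target odds = 0.9/0.1 = 9.
Need 2ⁿ ≥ 9 ÷ (5670/9973) = 9973/630.
2³ = 8 falls short of 9973/630 but 2⁴ = 16 reaches it, so n = 4.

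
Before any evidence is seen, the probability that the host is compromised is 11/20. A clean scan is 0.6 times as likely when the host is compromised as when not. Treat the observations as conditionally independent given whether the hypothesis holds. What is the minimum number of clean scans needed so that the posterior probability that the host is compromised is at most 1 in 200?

Prior odds: 0.55 ÷ 0.45 = 11/9.
Likelihood ratio per clean scan = 0.6.
Target posterior odds = 0.005/0.995 = 1/199.
Need (11/9) × 0.6ⁿ ≤ 1/199, i.e. 0.6ⁿ ≤ 9/2189.
0.6¹⁰ = 59049/9765625 is still above 9/2189 but 0.6¹¹ = 177147/48828125 is at or below it, so n = 11.

11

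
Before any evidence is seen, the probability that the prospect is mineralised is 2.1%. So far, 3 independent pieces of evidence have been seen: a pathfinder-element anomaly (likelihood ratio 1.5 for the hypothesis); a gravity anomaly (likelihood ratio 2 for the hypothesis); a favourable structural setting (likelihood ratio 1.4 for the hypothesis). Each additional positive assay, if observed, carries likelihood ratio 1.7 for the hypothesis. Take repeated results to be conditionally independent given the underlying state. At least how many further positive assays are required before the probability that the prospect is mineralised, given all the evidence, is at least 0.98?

12

Prior odds = 0.021/0.979 = 21/979.
Combined Bayes factor of the evidence already in hand = 1.5 × 2 × 1.4 = 4.2.
Odds after that evidence = (21/979) × 4.2 = 441/4895.
Target odds = 0.98/0.02 = 49.
Need 1.7ⁿ ≥ 49 ÷ (441/4895) = 4895/9.
1.7¹¹ ≈342.719 falls short of 4895/9 but 1.7¹² ≈582.622 reaches it, so n = 12.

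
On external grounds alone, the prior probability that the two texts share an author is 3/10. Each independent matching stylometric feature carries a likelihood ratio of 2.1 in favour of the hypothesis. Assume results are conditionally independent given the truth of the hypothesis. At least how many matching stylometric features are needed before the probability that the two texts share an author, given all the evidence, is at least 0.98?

7

Prior odds: 0.3 ÷ 0.7 = 3/7.
Likelihood ratio per matching stylometric feature = 2.1.
Target posterior odds = 0.98/0.02 = 49.
Need (3/7) × 2.1ⁿ ≥ 49, i.e. 2.1ⁿ ≥ 343/3.
2.1⁶ = 85766121/1000000 falls short of 343/3 but 2.1⁷ ≈180.109 reaches it, so n = 7.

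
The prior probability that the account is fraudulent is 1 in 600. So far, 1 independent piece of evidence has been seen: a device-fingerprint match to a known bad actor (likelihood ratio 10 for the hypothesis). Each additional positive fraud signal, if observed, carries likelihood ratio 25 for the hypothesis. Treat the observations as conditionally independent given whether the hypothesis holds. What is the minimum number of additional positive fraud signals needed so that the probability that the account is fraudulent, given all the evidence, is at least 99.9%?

Prior odds = (1/600)/(599/600) = 1/599.
Bayes factor of the evidence already in hand = 10.
Odds after that evidence = (1/599) × 10 = 10/599.
Target odds = 0.999/0.001 = 999.
Need 25ⁿ ≥ 999 ÷ (10/599) = 59840.1.
25³ = 15625 falls short of 59840.1 but 25⁴ = 390625 reaches it, so n = 4.

4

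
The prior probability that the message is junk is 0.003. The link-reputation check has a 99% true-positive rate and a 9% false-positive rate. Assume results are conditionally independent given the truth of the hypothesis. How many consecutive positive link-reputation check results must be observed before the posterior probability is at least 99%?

Prior odds = 0.003/0.997 = 3/997.
Likelihood ratio of a positive result = 0.99/0.09 = 11.
Target odds: 0.99 ÷ 0.01 = 99.
Need (3/997) × 11ⁿ ≥ 99, i.e. 11ⁿ ≥ 32901.
11⁴ = 14641 falls short of 32901 but 11⁵ = 161051 reaches it, so n = 5.

5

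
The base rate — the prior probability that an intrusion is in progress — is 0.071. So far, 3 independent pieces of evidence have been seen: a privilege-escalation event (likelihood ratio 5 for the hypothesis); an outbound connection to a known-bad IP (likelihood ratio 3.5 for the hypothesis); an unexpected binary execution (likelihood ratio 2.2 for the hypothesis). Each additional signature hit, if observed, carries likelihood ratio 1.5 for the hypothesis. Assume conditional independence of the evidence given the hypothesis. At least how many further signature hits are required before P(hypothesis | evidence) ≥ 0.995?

11

Prior odds = 0.071/0.929 = 71/929.
Combined Bayes factor of the evidence already in hand = 5 × 3.5 × 2.2 = 38.5.
Odds after that evidence = (71/929) × 38.5 = 5467/1858.
Target odds = 0.995/0.005 = 199.
Need 1.5ⁿ ≥ 199 ÷ (5467/1858) = 369742/5467.
1.5¹⁰ = 59049/1024 falls short of 369742/5467 but 1.5¹¹ = 177147/2048 reaches it, so n = 11.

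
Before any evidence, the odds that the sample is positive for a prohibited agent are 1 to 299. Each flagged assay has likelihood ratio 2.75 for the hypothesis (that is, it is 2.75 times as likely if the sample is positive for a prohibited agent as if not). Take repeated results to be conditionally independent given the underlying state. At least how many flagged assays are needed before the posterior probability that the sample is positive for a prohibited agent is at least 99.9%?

13

Prior odds = 1/299.
Likelihood ratio per flagged assay = 2.75.
Target posterior odds = 0.999/0.001 = 999.
Require 2.75ⁿ ≥ 999 ÷ (1/299) = 298701.
2.75¹² ≈187065 falls short of 298701 but 2.75¹³ ≈514428 reaches it, so n = 13.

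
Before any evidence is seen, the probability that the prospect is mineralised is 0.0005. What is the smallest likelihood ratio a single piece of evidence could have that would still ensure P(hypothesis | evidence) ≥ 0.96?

47976

Prior odds = 0.0005/0.9995 = 1/1999.
Target odds = 0.96/0.04 = 24.
Required Bayes factor = 24 ÷ (1/1999) = 47976.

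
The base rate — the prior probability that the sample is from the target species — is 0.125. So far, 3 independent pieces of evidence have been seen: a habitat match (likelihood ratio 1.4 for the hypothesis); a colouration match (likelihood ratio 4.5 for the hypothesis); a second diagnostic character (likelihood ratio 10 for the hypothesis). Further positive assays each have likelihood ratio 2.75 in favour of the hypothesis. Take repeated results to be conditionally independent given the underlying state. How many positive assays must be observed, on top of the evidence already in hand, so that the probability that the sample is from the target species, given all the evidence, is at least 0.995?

4

Prior odds = 0.125/0.875 = 1/7.
Combined Bayes factor of the evidence already in hand = 1.4 × 4.5 × 10 = 63.
Odds after that evidence = (1/7) × 63 = 9.
Target odds = 0.995/0.005 = 199.
Need 2.75ⁿ ≥ 199 ÷ 9 = 199/9.
2.75³ = 20.796875 falls short of 199/9 but 2.75⁴ = 57.19140625 reaches it, so n = 4.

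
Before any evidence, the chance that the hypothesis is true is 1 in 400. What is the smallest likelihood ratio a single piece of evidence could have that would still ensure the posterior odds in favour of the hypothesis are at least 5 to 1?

Prior odds = 0.0025/0.9975 = 1/399.
Target odds = 5.
Required Bayes factor = 5 ÷ (1/399) = 1995.

1995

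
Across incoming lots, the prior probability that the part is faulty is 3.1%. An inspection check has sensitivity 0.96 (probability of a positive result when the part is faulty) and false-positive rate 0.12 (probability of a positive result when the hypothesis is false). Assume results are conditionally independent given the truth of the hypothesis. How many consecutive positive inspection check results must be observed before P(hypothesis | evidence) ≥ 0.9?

Prior odds: 0.031 ÷ 0.969 = 31/969.
Likelihood ratio of a positive result = 0.96/0.12 = 8.
Target posterior odds = 0.9/0.1 = 9.
Require 8ⁿ ≥ 9 ÷ (31/969) = 8721/31.
8² = 64 falls short of 8721/31 but 8³ = 512 reaches it, so n = 3.

3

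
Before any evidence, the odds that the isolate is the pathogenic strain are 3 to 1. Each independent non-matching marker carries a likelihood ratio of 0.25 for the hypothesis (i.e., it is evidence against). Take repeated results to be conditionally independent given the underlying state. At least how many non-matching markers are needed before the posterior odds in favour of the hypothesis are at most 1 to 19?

Prior odds = 3.
Likelihood ratio per non-matching marker = 0.25.
Target odds = 1/19.
Need 3 × 0.25ⁿ ≤ 1/19, i.e. 0.25ⁿ ≤ 1/57.
0.25² = 0.0625 is still above 1/57 but 0.25³ = 0.015625 is at or below it, so n = 3.

3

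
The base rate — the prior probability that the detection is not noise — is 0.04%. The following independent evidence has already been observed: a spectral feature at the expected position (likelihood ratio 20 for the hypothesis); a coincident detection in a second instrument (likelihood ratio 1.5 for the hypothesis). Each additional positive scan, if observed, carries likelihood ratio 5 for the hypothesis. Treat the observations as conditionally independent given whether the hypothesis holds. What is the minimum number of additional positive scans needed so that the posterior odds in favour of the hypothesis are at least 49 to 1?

Prior odds = 0.0004/0.9996 = 1/2499.
Combined Bayes factor of the evidence already in hand = 20 × 1.5 = 30.
Odds after that evidence = (1/2499) × 30 = 10/833.
Target odds = 49.
Need 5ⁿ ≥ 49 ÷ (10/833) = 4081.7.
5⁵ = 3125 falls short of 4081.7 but 5⁶ = 15625 reaches it, so n = 6.

6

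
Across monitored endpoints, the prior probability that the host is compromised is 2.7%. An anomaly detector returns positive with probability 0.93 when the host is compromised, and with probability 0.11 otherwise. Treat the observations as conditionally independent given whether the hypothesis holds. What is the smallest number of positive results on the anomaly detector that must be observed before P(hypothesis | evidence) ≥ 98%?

Prior odds: 0.027 ÷ 0.973 = 27/973.
Likelihood ratio of a positive result = 0.93/0.11 = 93/11.
Target posterior odds = 0.98/0.02 = 49.
Require (93/11)ⁿ ≥ 49 ÷ (27/973) = 47677/27.
(93/11)³ = 804357/1331 falls short of 47677/27 but (93/11)⁴ = 74805201/14641 reaches it, so n = 4.

4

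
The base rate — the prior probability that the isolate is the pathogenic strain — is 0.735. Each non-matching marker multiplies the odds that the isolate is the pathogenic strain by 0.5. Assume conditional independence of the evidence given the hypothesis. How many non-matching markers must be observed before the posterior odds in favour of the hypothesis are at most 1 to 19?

6

Prior odds: 0.735 ÷ 0.265 = 147/53.
Likelihood ratio per non-matching marker = 0.5.
Target odds = 1/19.
Require 0.5ⁿ ≤ 1/19 ÷ (147/53) = 53/2793.
0.5⁵ = 0.03125 is still above 53/2793 but 0.5⁶ = 0.015625 is at or below it, so n = 6.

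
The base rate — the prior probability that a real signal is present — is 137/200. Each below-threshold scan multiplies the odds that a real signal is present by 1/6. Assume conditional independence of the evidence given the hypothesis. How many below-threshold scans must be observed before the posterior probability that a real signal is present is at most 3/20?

2

Prior odds: 0.685 ÷ 0.315 = 137/63.
Likelihood ratio per below-threshold scan = 1/6.
Target odds: 0.15 ÷ 0.85 = 3/17.
Need (137/63) × (1/6)ⁿ ≤ 3/17, i.e. (1/6)ⁿ ≤ 189/2329.
(1/6)¹ = 1/6 is still above 189/2329 but (1/6)² = 1/36 is at or below it, so n = 2.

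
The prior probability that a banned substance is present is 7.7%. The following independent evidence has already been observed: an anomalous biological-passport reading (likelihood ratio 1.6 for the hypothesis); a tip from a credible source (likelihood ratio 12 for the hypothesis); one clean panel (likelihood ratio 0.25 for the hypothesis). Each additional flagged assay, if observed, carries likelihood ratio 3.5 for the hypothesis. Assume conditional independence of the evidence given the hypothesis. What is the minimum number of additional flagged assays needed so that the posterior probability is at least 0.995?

Prior odds = 0.077/0.923 = 77/923.
Combined Bayes factor of the evidence already in hand = 1.6 × 12 × 0.25 = 4.8.
Odds after that evidence = (77/923) × 4.8 = 1848/4615.
Target odds = 0.995/0.005 = 199.
Need 3.5ⁿ ≥ 199 ÷ (1848/4615) = 918385/1848.
3.5⁴ = 150.0625 falls short of 918385/1848 but 3.5⁵ = 525.21875 reaches it, so n = 5.

5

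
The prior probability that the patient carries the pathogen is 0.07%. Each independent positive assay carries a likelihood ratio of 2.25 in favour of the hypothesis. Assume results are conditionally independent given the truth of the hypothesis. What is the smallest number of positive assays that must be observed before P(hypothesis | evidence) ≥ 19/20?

Prior odds: 0.0007 ÷ 0.9993 = 7/9993.
Likelihood ratio per positive assay = 2.25.
Target posterior odds = 0.95/0.05 = 19.
Require 2.25ⁿ ≥ 19 ÷ (7/9993) = 189867/7.
2.25¹² ≈16834.1 falls short of 189867/7 but 2.25¹³ ≈37876.8 reaches it, so n = 13.

13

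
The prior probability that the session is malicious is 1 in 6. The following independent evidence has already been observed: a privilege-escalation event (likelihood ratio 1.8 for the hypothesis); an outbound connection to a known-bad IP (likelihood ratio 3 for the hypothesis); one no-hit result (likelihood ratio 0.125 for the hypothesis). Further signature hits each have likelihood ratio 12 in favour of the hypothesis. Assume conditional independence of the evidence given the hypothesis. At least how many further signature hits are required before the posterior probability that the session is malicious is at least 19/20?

2

Prior odds = (1/6)/(5/6) = 0.2.
Combined Bayes factor of the evidence already in hand = 1.8 × 3 × 0.125 = 0.675.
Odds after that evidence = 0.2 × 0.675 = 0.135.
Target odds = 0.95/0.05 = 19.
Need 12ⁿ ≥ 19 ÷ 0.135 = 3800/27.
12¹ = 12 falls short of 3800/27 but 12² = 144 reaches it, so n = 2.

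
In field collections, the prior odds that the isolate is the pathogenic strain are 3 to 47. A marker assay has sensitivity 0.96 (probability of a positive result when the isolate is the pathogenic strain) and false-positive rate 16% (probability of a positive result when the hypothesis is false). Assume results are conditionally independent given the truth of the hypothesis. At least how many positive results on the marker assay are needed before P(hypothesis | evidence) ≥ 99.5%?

5

Prior odds = 3/47.
Likelihood ratio of a positive result = 0.96/0.16 = 6.
Target posterior odds = 0.995/0.005 = 199.
Require 6ⁿ ≥ 199 ÷ (3/47) = 9353/3.
6⁴ = 1296 falls short of 9353/3 but 6⁵ = 7776 reaches it, so n = 5.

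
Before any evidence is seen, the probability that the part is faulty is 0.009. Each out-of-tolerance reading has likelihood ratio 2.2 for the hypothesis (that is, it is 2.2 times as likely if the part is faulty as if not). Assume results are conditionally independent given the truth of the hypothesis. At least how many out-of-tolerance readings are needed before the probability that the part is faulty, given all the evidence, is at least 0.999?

Prior odds: 0.009 ÷ 0.991 = 9/991.
Likelihood ratio per out-of-tolerance reading = 2.2.
Target posterior odds = 0.999/0.001 = 999.
Need (9/991) × 2.2ⁿ ≥ 999, i.e. 2.2ⁿ ≥ 110001.
2.2¹⁴ ≈62218.2 falls short of 110001 but 2.2¹⁵ ≈136880 reaches it, so n = 15.

15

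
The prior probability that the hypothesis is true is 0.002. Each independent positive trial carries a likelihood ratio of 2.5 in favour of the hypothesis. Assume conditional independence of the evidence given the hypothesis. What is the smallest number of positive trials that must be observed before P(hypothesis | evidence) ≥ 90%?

10

Prior odds: 0.002 ÷ 0.998 = 1/499.
Likelihood ratio per positive trial = 2.5.
Target posterior odds = 0.9/0.1 = 9.
Need (1/499) × 2.5ⁿ ≥ 9, i.e. 2.5ⁿ ≥ 4491.
2.5⁹ = 1953125/512 falls short of 4491 but 2.5¹⁰ = 9765625/1024 reaches it, so n = 10.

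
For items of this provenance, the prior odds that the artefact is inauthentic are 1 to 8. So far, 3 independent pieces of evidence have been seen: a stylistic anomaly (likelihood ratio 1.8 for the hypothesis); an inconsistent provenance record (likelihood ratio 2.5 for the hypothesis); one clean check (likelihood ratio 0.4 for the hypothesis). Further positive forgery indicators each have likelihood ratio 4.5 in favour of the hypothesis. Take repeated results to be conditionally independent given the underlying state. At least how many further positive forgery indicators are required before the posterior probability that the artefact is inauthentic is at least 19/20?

3

Prior odds = 0.125.
Combined Bayes factor of the evidence already in hand = 1.8 × 2.5 × 0.4 = 1.8.
Odds after that evidence = 0.125 × 1.8 = 0.225.
Target odds = 0.95/0.05 = 19.
Need 4.5ⁿ ≥ 19 ÷ 0.225 = 760/9.
4.5² = 20.25 falls short of 760/9 but 4.5³ = 91.125 reaches it, so n = 3.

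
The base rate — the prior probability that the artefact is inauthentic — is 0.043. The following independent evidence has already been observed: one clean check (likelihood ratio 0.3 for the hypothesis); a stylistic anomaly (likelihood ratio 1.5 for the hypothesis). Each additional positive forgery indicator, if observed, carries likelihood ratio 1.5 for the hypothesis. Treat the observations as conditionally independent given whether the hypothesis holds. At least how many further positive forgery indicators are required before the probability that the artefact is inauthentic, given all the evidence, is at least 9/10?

16

Prior odds = 0.043/0.957 = 43/957.
Combined Bayes factor of the evidence already in hand = 0.3 × 1.5 = 0.45.
Odds after that evidence = (43/957) × 0.45 = 129/6380.
Target odds = 0.9/0.1 = 9.
Need 1.5ⁿ ≥ 9 ÷ (129/6380) = 19140/43.
1.5¹⁵ = 14348907/32768 falls short of 19140/43 but 1.5¹⁶ = 43046721/65536 reaches it, so n = 16.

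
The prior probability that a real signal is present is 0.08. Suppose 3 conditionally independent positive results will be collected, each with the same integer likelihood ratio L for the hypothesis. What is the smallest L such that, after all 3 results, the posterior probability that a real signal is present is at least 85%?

Prior odds = 0.08/0.92 = 2/23.
Target odds = 0.85/0.15 = 17/3.
Need L³ ≥ 17/3 ÷ (2/23) = 391/6.
4³ = 64 < 391/6 ≤ 125 = 5³, so L = 5.

5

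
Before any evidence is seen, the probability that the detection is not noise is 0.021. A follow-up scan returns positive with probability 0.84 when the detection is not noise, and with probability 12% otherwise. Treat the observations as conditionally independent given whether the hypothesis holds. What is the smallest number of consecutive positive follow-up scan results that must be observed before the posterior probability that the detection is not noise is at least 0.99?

5

Prior odds: 0.021 ÷ 0.979 = 21/979.
Likelihood ratio of a positive result = 0.84/0.12 = 7.
Target posterior odds = 0.99/0.01 = 99.
Require 7ⁿ ≥ 99 ÷ (21/979) = 32307/7.
7⁴ = 2401 falls short of 32307/7 but 7⁵ = 16807 reaches it, so n = 5.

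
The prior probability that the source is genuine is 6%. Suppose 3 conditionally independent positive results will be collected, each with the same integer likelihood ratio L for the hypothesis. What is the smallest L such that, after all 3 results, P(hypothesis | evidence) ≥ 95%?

Prior odds = 0.06/0.94 = 3/47.
Target odds = 0.95/0.05 = 19.
Need L³ ≥ 19 ÷ (3/47) = 893/3.
6³ = 216 < 893/3 ≤ 343 = 7³, so L = 7.

7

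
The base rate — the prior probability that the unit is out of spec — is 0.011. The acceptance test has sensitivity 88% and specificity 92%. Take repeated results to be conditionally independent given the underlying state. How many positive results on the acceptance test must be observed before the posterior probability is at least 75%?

3

Prior odds: 0.011 ÷ 0.989 = 11/989.
False-positive rate = 1 − 0.92 = 0.08; likelihood ratio of a positive = 0.88/0.08 = 11.
Target posterior odds = 0.75/0.25 = 3.
Require 11ⁿ ≥ 3 ÷ (11/989) = 2967/11.
11² = 121 falls short of 2967/11 but 11³ = 1331 reaches it, so n = 3.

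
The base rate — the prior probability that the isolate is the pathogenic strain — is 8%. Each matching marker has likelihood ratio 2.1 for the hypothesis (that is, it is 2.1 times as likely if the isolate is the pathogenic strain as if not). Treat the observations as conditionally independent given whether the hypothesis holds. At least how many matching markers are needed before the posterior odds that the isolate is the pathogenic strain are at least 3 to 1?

5

Prior odds: 0.08 ÷ 0.92 = 2/23.
Likelihood ratio per matching marker = 2.1.
Target odds = 3.
Require 2.1ⁿ ≥ 3 ÷ (2/23) = 34.5.
2.1⁴ = 19.4481 falls short of 34.5 but 2.1⁵ = 4084101/100000 reaches it, so n = 5.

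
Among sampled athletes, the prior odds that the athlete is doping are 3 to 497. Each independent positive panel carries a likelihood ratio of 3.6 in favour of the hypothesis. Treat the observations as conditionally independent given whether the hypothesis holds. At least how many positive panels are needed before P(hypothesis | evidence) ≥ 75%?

Prior odds = 3/497.
Likelihood ratio per positive panel = 3.6.
Target posterior odds = 0.75/0.25 = 3.
Require 3.6ⁿ ≥ 3 ÷ (3/497) = 497.
3.6⁴ = 167.9616 falls short of 497 but 3.6⁵ = 604.66176 reaches it, so n = 5.

5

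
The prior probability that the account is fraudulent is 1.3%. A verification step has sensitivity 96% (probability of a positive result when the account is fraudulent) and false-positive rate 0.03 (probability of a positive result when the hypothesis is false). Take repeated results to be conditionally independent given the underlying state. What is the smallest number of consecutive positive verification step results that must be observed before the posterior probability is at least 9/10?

Prior odds = 0.013/0.987 = 13/987.
Likelihood ratio of a positive result = 0.96/0.03 = 32.
Target odds: 0.9 ÷ 0.1 = 9.
Need (13/987) × 32ⁿ ≥ 9, i.e. 32ⁿ ≥ 8883/13.
32¹ = 32 falls short of 8883/13 but 32² = 1024 reaches it, so n = 2.

2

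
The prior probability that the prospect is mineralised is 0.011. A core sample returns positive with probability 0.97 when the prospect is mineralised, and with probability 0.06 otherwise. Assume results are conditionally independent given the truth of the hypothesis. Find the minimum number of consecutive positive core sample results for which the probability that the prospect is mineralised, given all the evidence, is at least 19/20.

3

Prior odds = 0.011/0.989 = 11/989.
Likelihood ratio of a positive result = 0.97/0.06 = 97/6.
Target posterior odds = 0.95/0.05 = 19.
Require (97/6)ⁿ ≥ 19 ÷ (11/989) = 18791/11.
(97/6)² = 9409/36 falls short of 18791/11 but (97/6)³ = 912673/216 reaches it, so n = 3.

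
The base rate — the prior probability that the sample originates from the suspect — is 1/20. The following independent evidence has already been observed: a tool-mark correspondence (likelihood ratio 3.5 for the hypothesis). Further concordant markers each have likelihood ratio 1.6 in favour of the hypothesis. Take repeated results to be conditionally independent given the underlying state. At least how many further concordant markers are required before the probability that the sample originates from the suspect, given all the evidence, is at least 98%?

Prior odds = 0.05/0.95 = 1/19.
Bayes factor of the evidence already in hand = 3.5.
Odds after that evidence = (1/19) × 3.5 = 7/38.
Target odds = 0.98/0.02 = 49.
Need 1.6ⁿ ≥ 49 ÷ (7/38) = 266.
1.6¹¹ ≈175.922 falls short of 266 but 1.6¹² ≈281.475 reaches it, so n = 12.

12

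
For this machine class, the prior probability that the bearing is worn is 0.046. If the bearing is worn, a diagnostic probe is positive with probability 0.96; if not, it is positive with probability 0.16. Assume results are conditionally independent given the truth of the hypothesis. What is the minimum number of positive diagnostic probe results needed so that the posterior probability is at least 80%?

Prior odds = 0.046/0.954 = 23/477.
Likelihood ratio of a positive = 0.96/0.16 = 6.
Target odds: 0.8 ÷ 0.2 = 4.
Need (23/477) × 6ⁿ ≥ 4, i.e. 6ⁿ ≥ 1908/23.
6² = 36 falls short of 1908/23 but 6³ = 216 reaches it, so n = 3.

3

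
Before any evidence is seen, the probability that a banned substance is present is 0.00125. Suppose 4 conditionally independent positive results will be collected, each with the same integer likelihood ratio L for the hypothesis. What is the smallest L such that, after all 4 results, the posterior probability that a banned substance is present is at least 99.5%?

Prior odds = 0.00125/0.99875 = 1/799.
Target odds = 0.995/0.005 = 199.
Need L⁴ ≥ 199 ÷ (1/799) = 159001.
19⁴ = 130321 < 159001 ≤ 160000 = 20⁴, so L = 20.

20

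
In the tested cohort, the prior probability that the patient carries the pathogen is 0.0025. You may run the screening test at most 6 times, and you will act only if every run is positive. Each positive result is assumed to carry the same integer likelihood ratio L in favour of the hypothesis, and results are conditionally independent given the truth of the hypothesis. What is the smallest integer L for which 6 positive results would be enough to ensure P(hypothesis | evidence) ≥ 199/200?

Prior odds = 0.0025/0.9975 = 1/399.
Target odds = 0.995/0.005 = 199.
Need L⁶ ≥ 199 ÷ (1/399) = 79401.
6⁶ = 46656 < 79401 ≤ 117649 = 7⁶, so L = 7.

7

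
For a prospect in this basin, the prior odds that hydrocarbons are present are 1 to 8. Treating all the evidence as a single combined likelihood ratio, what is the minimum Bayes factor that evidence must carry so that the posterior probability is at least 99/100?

Prior odds = 0.125.
Target odds = 0.99/0.01 = 99.
Required Bayes factor = 99 ÷ 0.125 = 792.

792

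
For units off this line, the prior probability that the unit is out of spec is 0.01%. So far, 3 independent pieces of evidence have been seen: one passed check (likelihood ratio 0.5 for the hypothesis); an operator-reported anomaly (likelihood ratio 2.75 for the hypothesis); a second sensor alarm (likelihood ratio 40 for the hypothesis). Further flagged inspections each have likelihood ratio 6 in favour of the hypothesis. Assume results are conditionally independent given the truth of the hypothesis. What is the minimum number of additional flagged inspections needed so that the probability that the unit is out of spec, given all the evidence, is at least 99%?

Prior odds = 0.0001/0.9999 = 1/9999.
Combined Bayes factor of the evidence already in hand = 0.5 × 2.75 × 40 = 55.
Odds after that evidence = (1/9999) × 55 = 5/909.
Target odds = 0.99/0.01 = 99.
Need 6ⁿ ≥ 99 ÷ (5/909) = 17998.2.
6⁵ = 7776 falls short of 17998.2 but 6⁶ = 46656 reaches it, so n = 6.

6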